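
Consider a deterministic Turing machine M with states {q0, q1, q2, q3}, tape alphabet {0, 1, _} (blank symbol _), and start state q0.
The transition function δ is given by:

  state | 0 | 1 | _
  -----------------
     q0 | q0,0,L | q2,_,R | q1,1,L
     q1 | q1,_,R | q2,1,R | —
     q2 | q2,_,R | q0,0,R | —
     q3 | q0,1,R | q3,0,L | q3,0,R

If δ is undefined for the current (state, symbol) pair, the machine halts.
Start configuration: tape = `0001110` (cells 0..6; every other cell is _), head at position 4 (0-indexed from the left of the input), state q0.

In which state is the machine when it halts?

q2

state=q0 head=4 tape=0001[1]10_   (q0,1)→(q2,_,R)
state=q2 head=5 tape=0001_[1]0_   (q2,1)→(q0,0,R)
state=q0 head=6 tape=0001_0[0]_   (q0,0)→(q0,0,L)
state=q0 head=5 tape=0001_[0]0_   (q0,0)→(q0,0,L)
state=q0 head=4 tape=0001[_]00_   (q0,_)→(q1,1,L)
state=q1 head=3 tape=000[1]100_   (q1,1)→(q2,1,R)
state=q2 head=4 tape=0001[1]00_   (q2,1)→(q0,0,R)
state=q0 head=5 tape=00010[0]0_   (q0,0)→(q0,0,L)
state=q0 head=4 tape=0001[0]00_   (q0,0)→(q0,0,L)
state=q0 head=3 tape=000[1]000_   (q0,1)→(q2,_,R)
state=q2 head=4 tape=000_[0]00_   (q2,0)→(q2,_,R)
state=q2 head=5 tape=000__[0]0_   (q2,0)→(q2,_,R)
state=q2 head=6 tape=000___[0]_   (q2,0)→(q2,_,R)
state=q2 head=7 tape=000____[_]
No transition is defined for (q2, _); M halts in state q2.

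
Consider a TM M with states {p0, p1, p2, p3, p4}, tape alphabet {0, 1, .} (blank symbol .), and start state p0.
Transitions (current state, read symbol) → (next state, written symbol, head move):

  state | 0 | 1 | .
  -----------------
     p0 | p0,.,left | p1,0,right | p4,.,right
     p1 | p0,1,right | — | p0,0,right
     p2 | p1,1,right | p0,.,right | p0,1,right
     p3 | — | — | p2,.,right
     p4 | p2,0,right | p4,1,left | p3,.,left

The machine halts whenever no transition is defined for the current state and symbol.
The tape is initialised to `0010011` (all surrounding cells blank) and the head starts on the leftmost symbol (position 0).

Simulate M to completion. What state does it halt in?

p1

state=p0 head=0 tape=.[0]010011   (p0,0)→(p0,.,left)
state=p0 head=-1 tape=[.].010011   (p0,.)→(p4,.,right)
state=p4 head=0 tape=.[.]010011   (p4,.)→(p3,.,left)
state=p3 head=-1 tape=[.].010011   (p3,.)→(p2,.,right)
state=p2 head=0 tape=.[.]010011   (p2,.)→(p0,1,right)
state=p0 head=1 tape=.1[0]10011   (p0,0)→(p0,.,left)
state=p0 head=0 tape=.[1].10011   (p0,1)→(p1,0,right)
state=p1 head=1 tape=.0[.]10011   (p1,.)→(p0,0,right)
state=p0 head=2 tape=.00[1]0011   (p0,1)→(p1,0,right)
state=p1 head=3 tape=.000[0]011   (p1,0)→(p0,1,right)
state=p0 head=4 tape=.0001[0]11   (p0,0)→(p0,.,left)
state=p0 head=3 tape=.000[1].11   (p0,1)→(p1,0,right)
state=p1 head=4 tape=.0000[.]11   (p1,.)→(p0,0,right)
state=p0 head=5 tape=.00000[1]1   (p0,1)→(p1,0,right)
state=p1 head=6 tape=.000000[1]
No transition is defined for (p1, 1); M halts in state p1.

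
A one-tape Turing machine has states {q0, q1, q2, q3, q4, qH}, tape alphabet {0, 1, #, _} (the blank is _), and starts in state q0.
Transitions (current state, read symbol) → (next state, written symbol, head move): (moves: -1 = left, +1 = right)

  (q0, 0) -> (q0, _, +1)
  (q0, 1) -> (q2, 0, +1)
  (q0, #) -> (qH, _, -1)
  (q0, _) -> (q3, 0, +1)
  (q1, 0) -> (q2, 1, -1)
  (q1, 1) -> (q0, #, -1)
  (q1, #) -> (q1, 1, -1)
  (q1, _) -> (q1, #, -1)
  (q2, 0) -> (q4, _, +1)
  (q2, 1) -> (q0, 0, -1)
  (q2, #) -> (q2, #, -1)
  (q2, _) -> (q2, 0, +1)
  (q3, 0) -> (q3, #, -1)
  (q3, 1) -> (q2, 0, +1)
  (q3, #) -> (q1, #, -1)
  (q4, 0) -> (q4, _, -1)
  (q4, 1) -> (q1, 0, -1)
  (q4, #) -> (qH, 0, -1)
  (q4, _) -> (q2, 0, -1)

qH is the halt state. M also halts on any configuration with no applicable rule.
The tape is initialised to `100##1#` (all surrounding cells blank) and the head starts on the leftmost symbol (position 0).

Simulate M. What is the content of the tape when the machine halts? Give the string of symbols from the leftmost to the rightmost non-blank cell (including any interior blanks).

q0 | _[1]00##1#   read 1 → write 0, move +1, go to q2
q2 | _0[0]0##1#   read 0 → write _, move +1, go to q4
q4 | _0_[0]##1#   read 0 → write _, move -1, go to q4
q4 | _0[_]_##1#   read _ → write 0, move -1, go to q2
q2 | _[0]0_##1#   read 0 → write _, move +1, go to q4
q4 | __[0]_##1#   read 0 → write _, move -1, go to q4
q4 | _[_]__##1#   read _ → write 0, move -1, go to q2
q2 | [_]0__##1#   read _ → write 0, move +1, go to q2
q2 | 0[0]__##1#   read 0 → write _, move +1, go to q4
q4 | 0_[_]_##1#   read _ → write 0, move -1, go to q2
q2 | 0[_]0_##1#   read _ → write 0, move +1, go to q2
q2 | 00[0]_##1#   read 0 → write _, move +1, go to q4
q4 | 00_[_]##1#   read _ → write 0, move -1, go to q2
q2 | 00[_]0##1#   read _ → write 0, move +1, go to q2
q2 | 000[0]##1#   read 0 → write _, move +1, go to q4
q4 | 000_[#]#1#   read # → write 0, move -1, go to qH
qH | 000[_]0#1#
The non-blank tape span at halt is 000_0#1#.

000_0#1#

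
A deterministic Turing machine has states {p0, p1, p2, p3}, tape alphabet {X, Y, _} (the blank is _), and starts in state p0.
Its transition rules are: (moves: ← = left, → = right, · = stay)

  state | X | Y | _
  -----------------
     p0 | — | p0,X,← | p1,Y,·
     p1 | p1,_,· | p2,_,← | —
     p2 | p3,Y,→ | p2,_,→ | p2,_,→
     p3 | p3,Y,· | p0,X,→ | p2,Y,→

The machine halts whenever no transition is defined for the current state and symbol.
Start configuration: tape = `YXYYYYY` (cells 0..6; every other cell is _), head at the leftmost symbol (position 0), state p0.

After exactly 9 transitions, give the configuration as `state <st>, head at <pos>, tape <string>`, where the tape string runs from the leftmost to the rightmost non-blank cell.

state p0, head at 1, tape YXXYYYY

p0 | __[Y]XYYYYY   read Y → write X, move ←, go to p0
p0 | _[_]XXYYYYY   read _ → write Y, move ·, go to p1
p1 | _[Y]XXYYYYY   read Y → write _, move ←, go to p2
p2 | [_]_XXYYYYY   read _ → write _, move →, go to p2
p2 | _[_]XXYYYYY   read _ → write _, move →, go to p2
p2 | __[X]XYYYYY   read X → write Y, move →, go to p3
p3 | __Y[X]YYYYY   read X → write Y, move ·, go to p3
p3 | __Y[Y]YYYYY   read Y → write X, move →, go to p0
p0 | __YX[Y]YYYY   read Y → write X, move ←, go to p0
p0 | __Y[X]XYYYY
After 9 steps: state p0, head at 1, tape YXXYYYY.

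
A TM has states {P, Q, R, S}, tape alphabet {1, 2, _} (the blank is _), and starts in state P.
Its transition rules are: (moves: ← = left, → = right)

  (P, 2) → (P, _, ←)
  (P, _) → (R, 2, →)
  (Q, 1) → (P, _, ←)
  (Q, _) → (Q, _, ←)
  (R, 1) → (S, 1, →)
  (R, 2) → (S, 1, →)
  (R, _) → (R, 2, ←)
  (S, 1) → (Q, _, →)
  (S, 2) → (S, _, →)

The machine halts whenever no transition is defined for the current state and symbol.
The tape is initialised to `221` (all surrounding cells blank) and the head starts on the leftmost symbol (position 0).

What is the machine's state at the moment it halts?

state=P head=0 tape=__[2]21_   (P,2)→(P,_,←)
state=P head=-1 tape=_[_]_21_   (P,_)→(R,2,→)
state=R head=0 tape=_2[_]21_   (R,_)→(R,2,←)
state=R head=-1 tape=_[2]221_   (R,2)→(S,1,→)
state=S head=0 tape=_1[2]21_   (S,2)→(S,_,→)
state=S head=1 tape=_1_[2]1_   (S,2)→(S,_,→)
state=S head=2 tape=_1__[1]_   (S,1)→(Q,_,→)
state=Q head=3 tape=_1___[_]   (Q,_)→(Q,_,←)
state=Q head=2 tape=_1__[_]_   (Q,_)→(Q,_,←)
state=Q head=1 tape=_1_[_]__   (Q,_)→(Q,_,←)
state=Q head=0 tape=_1[_]___   (Q,_)→(Q,_,←)
state=Q head=-1 tape=_[1]____   (Q,1)→(P,_,←)
state=P head=-2 tape=[_]_____   (P,_)→(R,2,→)
state=R head=-1 tape=2[_]____   (R,_)→(R,2,←)
state=R head=-2 tape=[2]2____   (R,2)→(S,1,→)
state=S head=-1 tape=1[2]____   (S,2)→(S,_,→)
state=S head=0 tape=1_[_]___
No transition is defined for (S, _); M halts in state S.

S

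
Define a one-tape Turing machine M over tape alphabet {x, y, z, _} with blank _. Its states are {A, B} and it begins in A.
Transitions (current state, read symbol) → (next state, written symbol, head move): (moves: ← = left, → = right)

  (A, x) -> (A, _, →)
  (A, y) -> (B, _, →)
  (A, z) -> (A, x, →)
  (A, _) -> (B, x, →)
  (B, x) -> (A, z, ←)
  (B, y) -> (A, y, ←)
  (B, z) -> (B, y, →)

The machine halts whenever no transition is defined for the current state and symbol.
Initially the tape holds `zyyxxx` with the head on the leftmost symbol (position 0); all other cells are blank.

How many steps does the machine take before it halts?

16

state=A head=0 tape=[z]yyxxx_   (A,z)→(A,x,→)
state=A head=1 tape=x[y]yxxx_   (A,y)→(B,_,→)
state=B head=2 tape=x_[y]xxx_   (B,y)→(A,y,←)
state=A head=1 tape=x[_]yxxx_   (A,_)→(B,x,→)
state=B head=2 tape=xx[y]xxx_   (B,y)→(A,y,←)
state=A head=1 tape=x[x]yxxx_   (A,x)→(A,_,→)
state=A head=2 tape=x_[y]xxx_   (A,y)→(B,_,→)
state=B head=3 tape=x__[x]xx_   (B,x)→(A,z,←)
state=A head=2 tape=x_[_]zxx_   (A,_)→(B,x,→)
state=B head=3 tape=x_x[z]xx_   (B,z)→(B,y,→)
state=B head=4 tape=x_xy[x]x_   (B,x)→(A,z,←)
state=A head=3 tape=x_x[y]zx_   (A,y)→(B,_,→)
state=B head=4 tape=x_x_[z]x_   (B,z)→(B,y,→)
state=B head=5 tape=x_x_y[x]_   (B,x)→(A,z,←)
state=A head=4 tape=x_x_[y]z_   (A,y)→(B,_,→)
state=B head=5 tape=x_x__[z]_   (B,z)→(B,y,→)
state=B head=6 tape=x_x__y[_]
M halts after 16 transitions.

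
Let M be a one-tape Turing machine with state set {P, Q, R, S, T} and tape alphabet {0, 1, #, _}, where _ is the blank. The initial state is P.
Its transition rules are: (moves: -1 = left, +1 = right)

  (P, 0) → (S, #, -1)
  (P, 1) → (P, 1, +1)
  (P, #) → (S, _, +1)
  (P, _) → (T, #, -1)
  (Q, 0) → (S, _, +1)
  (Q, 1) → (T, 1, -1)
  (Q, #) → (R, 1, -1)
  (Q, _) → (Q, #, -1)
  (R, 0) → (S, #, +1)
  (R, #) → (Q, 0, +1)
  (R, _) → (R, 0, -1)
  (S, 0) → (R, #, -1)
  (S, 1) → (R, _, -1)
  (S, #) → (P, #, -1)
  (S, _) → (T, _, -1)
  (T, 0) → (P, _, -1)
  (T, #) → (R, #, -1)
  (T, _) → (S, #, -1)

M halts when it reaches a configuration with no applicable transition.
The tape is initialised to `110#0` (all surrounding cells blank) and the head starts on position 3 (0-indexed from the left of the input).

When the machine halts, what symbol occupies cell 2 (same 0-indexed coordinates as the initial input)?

#

state=P head=3 tape=110[#]0   (P,#)→(S,_,+1)
state=S head=4 tape=110_[0]   (S,0)→(R,#,-1)
state=R head=3 tape=110[_]#   (R,_)→(R,0,-1)
state=R head=2 tape=11[0]0#   (R,0)→(S,#,+1)
state=S head=3 tape=11#[0]#   (S,0)→(R,#,-1)
state=R head=2 tape=11[#]##   (R,#)→(Q,0,+1)
state=Q head=3 tape=110[#]#   (Q,#)→(R,1,-1)
state=R head=2 tape=11[0]1#   (R,0)→(S,#,+1)
state=S head=3 tape=11#[1]#   (S,1)→(R,_,-1)
state=R head=2 tape=11[#]_#   (R,#)→(Q,0,+1)
state=Q head=3 tape=110[_]#   (Q,_)→(Q,#,-1)
state=Q head=2 tape=11[0]##   (Q,0)→(S,_,+1)
state=S head=3 tape=11_[#]#   (S,#)→(P,#,-1)
state=P head=2 tape=11[_]##   (P,_)→(T,#,-1)
state=T head=1 tape=1[1]###
Cell 2 holds # when M halts.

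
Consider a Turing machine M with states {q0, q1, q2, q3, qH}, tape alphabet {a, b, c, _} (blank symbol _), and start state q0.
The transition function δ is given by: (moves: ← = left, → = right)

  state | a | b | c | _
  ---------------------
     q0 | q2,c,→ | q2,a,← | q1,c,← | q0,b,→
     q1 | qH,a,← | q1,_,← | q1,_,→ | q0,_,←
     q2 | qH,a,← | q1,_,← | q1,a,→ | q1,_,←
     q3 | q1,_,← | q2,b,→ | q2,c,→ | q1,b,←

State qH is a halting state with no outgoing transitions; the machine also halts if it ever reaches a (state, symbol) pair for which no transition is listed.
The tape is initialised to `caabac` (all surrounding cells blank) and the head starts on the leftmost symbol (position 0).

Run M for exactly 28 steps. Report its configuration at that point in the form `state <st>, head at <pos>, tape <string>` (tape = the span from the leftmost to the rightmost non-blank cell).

state q1, head at -4, tape bbb___caabac

state=q0 head=0 tape=______[c]aabac   (q0,c)→(q1,c,←)
state=q1 head=-1 tape=_____[_]caabac   (q1,_)→(q0,_,←)
state=q0 head=-2 tape=____[_]_caabac   (q0,_)→(q0,b,→)
state=q0 head=-1 tape=____b[_]caabac   (q0,_)→(q0,b,→)
state=q0 head=0 tape=____bb[c]aabac   (q0,c)→(q1,c,←)
state=q1 head=-1 tape=____b[b]caabac   (q1,b)→(q1,_,←)
state=q1 head=-2 tape=____[b]_caabac   (q1,b)→(q1,_,←)
state=q1 head=-3 tape=___[_]__caabac   (q1,_)→(q0,_,←)
state=q0 head=-4 tape=__[_]___caabac   (q0,_)→(q0,b,→)
state=q0 head=-3 tape=__b[_]__caabac   (q0,_)→(q0,b,→)
state=q0 head=-2 tape=__bb[_]_caabac   (q0,_)→(q0,b,→)
state=q0 head=-1 tape=__bbb[_]caabac   (q0,_)→(q0,b,→)
state=q0 head=0 tape=__bbbb[c]aabac   (q0,c)→(q1,c,←)
state=q1 head=-1 tape=__bbb[b]caabac   (q1,b)→(q1,_,←)
state=q1 head=-2 tape=__bb[b]_caabac   (q1,b)→(q1,_,←)
state=q1 head=-3 tape=__b[b]__caabac   (q1,b)→(q1,_,←)
state=q1 head=-4 tape=__[b]___caabac   (q1,b)→(q1,_,←)
state=q1 head=-5 tape=_[_]____caabac   (q1,_)→(q0,_,←)
state=q0 head=-6 tape=[_]_____caabac   (q0,_)→(q0,b,→)
state=q0 head=-5 tape=b[_]____caabac   (q0,_)→(q0,b,→)
state=q0 head=-4 tape=bb[_]___caabac   (q0,_)→(q0,b,→)
state=q0 head=-3 tape=bbb[_]__caabac   (q0,_)→(q0,b,→)
state=q0 head=-2 tape=bbbb[_]_caabac   (q0,_)→(q0,b,→)
state=q0 head=-1 tape=bbbbb[_]caabac   (q0,_)→(q0,b,→)
state=q0 head=0 tape=bbbbbb[c]aabac   (q0,c)→(q1,c,←)
state=q1 head=-1 tape=bbbbb[b]caabac   (q1,b)→(q1,_,←)
state=q1 head=-2 tape=bbbb[b]_caabac   (q1,b)→(q1,_,←)
state=q1 head=-3 tape=bbb[b]__caabac   (q1,b)→(q1,_,←)
state=q1 head=-4 tape=bb[b]___caabac
After 28 steps: state q1, head at -4, tape bbb___caabac.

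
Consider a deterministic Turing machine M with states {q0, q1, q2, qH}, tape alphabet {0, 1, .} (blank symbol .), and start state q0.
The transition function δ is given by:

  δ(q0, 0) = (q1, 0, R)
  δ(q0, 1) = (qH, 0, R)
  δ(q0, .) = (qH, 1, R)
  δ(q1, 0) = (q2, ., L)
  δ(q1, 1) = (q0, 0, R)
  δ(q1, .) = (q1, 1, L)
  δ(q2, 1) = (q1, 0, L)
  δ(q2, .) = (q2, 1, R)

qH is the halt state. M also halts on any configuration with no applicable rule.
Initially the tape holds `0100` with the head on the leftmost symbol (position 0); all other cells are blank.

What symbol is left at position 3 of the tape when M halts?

state=q0 head=0 tape=[0]100   (q0,0)→(q1,0,R)
state=q1 head=1 tape=0[1]00   (q1,1)→(q0,0,R)
state=q0 head=2 tape=00[0]0   (q0,0)→(q1,0,R)
state=q1 head=3 tape=000[0]   (q1,0)→(q2,.,L)
state=q2 head=2 tape=00[0].
Cell 3 holds . when M halts.

.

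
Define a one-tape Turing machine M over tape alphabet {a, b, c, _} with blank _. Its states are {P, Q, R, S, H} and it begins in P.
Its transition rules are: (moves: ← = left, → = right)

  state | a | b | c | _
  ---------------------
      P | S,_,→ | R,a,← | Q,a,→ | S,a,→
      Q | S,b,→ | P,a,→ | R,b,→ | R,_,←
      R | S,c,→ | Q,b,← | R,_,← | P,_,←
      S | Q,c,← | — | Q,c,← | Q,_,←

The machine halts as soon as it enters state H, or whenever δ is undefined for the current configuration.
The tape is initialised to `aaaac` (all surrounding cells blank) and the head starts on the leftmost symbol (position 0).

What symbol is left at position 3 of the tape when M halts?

b

P | __[a]aaac_   read a → write _, move →, go to S
S | ___[a]aac_   read a → write c, move ←, go to Q
Q | __[_]caac_   read _ → write _, move ←, go to R
R | _[_]_caac_   read _ → write _, move ←, go to P
P | [_]__caac_   read _ → write a, move →, go to S
S | a[_]_caac_   read _ → write _, move ←, go to Q
Q | [a]__caac_   read a → write b, move →, go to S
S | b[_]_caac_   read _ → write _, move ←, go to Q
Q | [b]__caac_   read b → write a, move →, go to P
P | a[_]_caac_   read _ → write a, move →, go to S
S | aa[_]caac_   read _ → write _, move ←, go to Q
Q | a[a]_caac_   read a → write b, move →, go to S
S | ab[_]caac_   read _ → write _, move ←, go to Q
Q | a[b]_caac_   read b → write a, move →, go to P
P | aa[_]caac_   read _ → write a, move →, go to S
S | aaa[c]aac_   read c → write c, move ←, go to Q
Q | aa[a]caac_   read a → write b, move →, go to S
S | aab[c]aac_   read c → write c, move ←, go to Q
Q | aa[b]caac_   read b → write a, move →, go to P
P | aaa[c]aac_   read c → write a, move →, go to Q
Q | aaaa[a]ac_   read a → write b, move →, go to S
S | aaaab[a]c_   read a → write c, move ←, go to Q
Q | aaaa[b]cc_   read b → write a, move →, go to P
P | aaaaa[c]c_   read c → write a, move →, go to Q
Q | aaaaaa[c]_   read c → write b, move →, go to R
R | aaaaaab[_]   read _ → write _, move ←, go to P
P | aaaaaa[b]_   read b → write a, move ←, go to R
R | aaaaa[a]a_   read a → write c, move →, go to S
S | aaaaac[a]_   read a → write c, move ←, go to Q
Q | aaaaa[c]c_   read c → write b, move →, go to R
R | aaaaab[c]_   read c → write _, move ←, go to R
R | aaaaa[b]__   read b → write b, move ←, go to Q
Q | aaaa[a]b__   read a → write b, move →, go to S
S | aaaab[b]__
Cell 3 holds b when M halts.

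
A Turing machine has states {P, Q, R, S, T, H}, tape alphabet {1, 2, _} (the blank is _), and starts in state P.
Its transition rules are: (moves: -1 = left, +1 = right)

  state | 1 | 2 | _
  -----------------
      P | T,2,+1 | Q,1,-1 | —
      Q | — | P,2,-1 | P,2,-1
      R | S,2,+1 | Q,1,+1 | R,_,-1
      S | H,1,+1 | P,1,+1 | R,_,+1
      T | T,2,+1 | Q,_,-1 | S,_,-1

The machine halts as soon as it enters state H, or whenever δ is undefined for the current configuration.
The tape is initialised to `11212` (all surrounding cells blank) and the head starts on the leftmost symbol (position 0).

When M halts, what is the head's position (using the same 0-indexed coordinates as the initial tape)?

state=P head=0 tape=__[1]1212   (P,1)→(T,2,+1)
state=T head=1 tape=__2[1]212   (T,1)→(T,2,+1)
state=T head=2 tape=__22[2]12   (T,2)→(Q,_,-1)
state=Q head=1 tape=__2[2]_12   (Q,2)→(P,2,-1)
state=P head=0 tape=__[2]2_12   (P,2)→(Q,1,-1)
state=Q head=-1 tape=_[_]12_12   (Q,_)→(P,2,-1)
state=P head=-2 tape=[_]212_12
At halt the head is at cell -2.

-2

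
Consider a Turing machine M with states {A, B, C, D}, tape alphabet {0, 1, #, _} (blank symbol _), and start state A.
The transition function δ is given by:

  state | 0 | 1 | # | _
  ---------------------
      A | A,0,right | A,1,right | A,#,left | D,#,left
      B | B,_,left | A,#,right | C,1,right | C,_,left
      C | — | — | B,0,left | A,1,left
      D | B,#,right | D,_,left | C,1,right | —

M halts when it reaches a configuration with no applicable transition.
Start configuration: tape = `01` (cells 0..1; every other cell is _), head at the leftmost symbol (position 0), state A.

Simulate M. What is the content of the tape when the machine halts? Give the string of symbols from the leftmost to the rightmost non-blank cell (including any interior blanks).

state=A head=0 tape=____[0]1_   (A,0)→(A,0,right)
state=A head=1 tape=____0[1]_   (A,1)→(A,1,right)
state=A head=2 tape=____01[_]   (A,_)→(D,#,left)
state=D head=1 tape=____0[1]#   (D,1)→(D,_,left)
state=D head=0 tape=____[0]_#   (D,0)→(B,#,right)
state=B head=1 tape=____#[_]#   (B,_)→(C,_,left)
state=C head=0 tape=____[#]_#   (C,#)→(B,0,left)
state=B head=-1 tape=___[_]0_#   (B,_)→(C,_,left)
state=C head=-2 tape=__[_]_0_#   (C,_)→(A,1,left)
state=A head=-3 tape=_[_]1_0_#   (A,_)→(D,#,left)
state=D head=-4 tape=[_]#1_0_#
The non-blank tape span at halt is #1_0_#.

#1_0_#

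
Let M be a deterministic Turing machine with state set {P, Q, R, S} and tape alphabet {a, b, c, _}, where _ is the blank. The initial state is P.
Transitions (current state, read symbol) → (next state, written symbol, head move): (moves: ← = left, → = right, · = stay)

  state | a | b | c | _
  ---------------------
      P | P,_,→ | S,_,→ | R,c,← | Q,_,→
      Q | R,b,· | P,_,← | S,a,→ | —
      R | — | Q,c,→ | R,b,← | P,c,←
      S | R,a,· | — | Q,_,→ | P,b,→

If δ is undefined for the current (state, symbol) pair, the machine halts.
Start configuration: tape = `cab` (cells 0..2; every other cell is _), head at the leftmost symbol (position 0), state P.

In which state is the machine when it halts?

P | __[c]ab__   read c → write c, move ←, go to R
R | _[_]cab__   read _ → write c, move ←, go to P
P | [_]ccab__   read _ → write _, move →, go to Q
Q | _[c]cab__   read c → write a, move →, go to S
S | _a[c]ab__   read c → write _, move →, go to Q
Q | _a_[a]b__   read a → write b, move ·, go to R
R | _a_[b]b__   read b → write c, move →, go to Q
Q | _a_c[b]__   read b → write _, move ←, go to P
P | _a_[c]___   read c → write c, move ←, go to R
R | _a[_]c___   read _ → write c, move ←, go to P
P | _[a]cc___   read a → write _, move →, go to P
P | __[c]c___   read c → write c, move ←, go to R
R | _[_]cc___   read _ → write c, move ←, go to P
P | [_]ccc___   read _ → write _, move →, go to Q
Q | _[c]cc___   read c → write a, move →, go to S
S | _a[c]c___   read c → write _, move →, go to Q
Q | _a_[c]___   read c → write a, move →, go to S
S | _a_a[_]__   read _ → write b, move →, go to P
P | _a_ab[_]_   read _ → write _, move →, go to Q
Q | _a_ab_[_]
No transition is defined for (Q, _); M halts in state Q.

Q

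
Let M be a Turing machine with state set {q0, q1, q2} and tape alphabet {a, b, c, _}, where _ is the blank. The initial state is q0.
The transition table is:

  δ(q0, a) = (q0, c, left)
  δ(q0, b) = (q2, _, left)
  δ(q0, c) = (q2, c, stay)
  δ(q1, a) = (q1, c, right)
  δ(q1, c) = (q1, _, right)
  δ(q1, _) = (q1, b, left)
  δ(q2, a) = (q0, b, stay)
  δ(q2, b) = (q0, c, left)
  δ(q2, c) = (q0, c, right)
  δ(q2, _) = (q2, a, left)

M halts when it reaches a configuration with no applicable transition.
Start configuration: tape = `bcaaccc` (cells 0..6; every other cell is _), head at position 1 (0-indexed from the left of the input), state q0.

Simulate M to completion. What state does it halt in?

state=q0 head=1 tape=b[c]aaccc_   (q0,c)→(q2,c,stay)
state=q2 head=1 tape=b[c]aaccc_   (q2,c)→(q0,c,right)
state=q0 head=2 tape=bc[a]accc_   (q0,a)→(q0,c,left)
state=q0 head=1 tape=b[c]caccc_   (q0,c)→(q2,c,stay)
state=q2 head=1 tape=b[c]caccc_   (q2,c)→(q0,c,right)
state=q0 head=2 tape=bc[c]accc_   (q0,c)→(q2,c,stay)
state=q2 head=2 tape=bc[c]accc_   (q2,c)→(q0,c,right)
state=q0 head=3 tape=bcc[a]ccc_   (q0,a)→(q0,c,left)
state=q0 head=2 tape=bc[c]cccc_   (q0,c)→(q2,c,stay)
state=q2 head=2 tape=bc[c]cccc_   (q2,c)→(q0,c,right)
state=q0 head=3 tape=bcc[c]ccc_   (q0,c)→(q2,c,stay)
state=q2 head=3 tape=bcc[c]ccc_   (q2,c)→(q0,c,right)
state=q0 head=4 tape=bccc[c]cc_   (q0,c)→(q2,c,stay)
state=q2 head=4 tape=bccc[c]cc_   (q2,c)→(q0,c,right)
state=q0 head=5 tape=bcccc[c]c_   (q0,c)→(q2,c,stay)
state=q2 head=5 tape=bcccc[c]c_   (q2,c)→(q0,c,right)
state=q0 head=6 tape=bccccc[c]_   (q0,c)→(q2,c,stay)
state=q2 head=6 tape=bccccc[c]_   (q2,c)→(q0,c,right)
state=q0 head=7 tape=bcccccc[_]
No transition is defined for (q0, _); M halts in state q0.

q0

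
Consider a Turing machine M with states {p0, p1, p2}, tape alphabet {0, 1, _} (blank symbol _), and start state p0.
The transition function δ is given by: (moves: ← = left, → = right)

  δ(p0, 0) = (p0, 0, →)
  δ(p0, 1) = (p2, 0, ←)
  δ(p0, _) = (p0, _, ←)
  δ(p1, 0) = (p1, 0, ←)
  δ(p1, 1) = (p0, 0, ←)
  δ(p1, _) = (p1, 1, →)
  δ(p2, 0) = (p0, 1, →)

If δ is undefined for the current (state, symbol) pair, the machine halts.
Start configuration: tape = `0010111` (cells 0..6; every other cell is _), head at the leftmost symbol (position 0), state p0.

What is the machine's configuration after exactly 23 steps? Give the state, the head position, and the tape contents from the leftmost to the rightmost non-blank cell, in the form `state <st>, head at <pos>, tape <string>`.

state p0, head at 7, tape 0101110

p0 | [0]010111_   read 0 → write 0, move →, go to p0
p0 | 0[0]10111_   read 0 → write 0, move →, go to p0
p0 | 00[1]0111_   read 1 → write 0, move ←, go to p2
p2 | 0[0]00111_   read 0 → write 1, move →, go to p0
p0 | 01[0]0111_   read 0 → write 0, move →, go to p0
p0 | 010[0]111_   read 0 → write 0, move →, go to p0
p0 | 0100[1]11_   read 1 → write 0, move ←, go to p2
p2 | 010[0]011_   read 0 → write 1, move →, go to p0
p0 | 0101[0]11_   read 0 → write 0, move →, go to p0
p0 | 01010[1]1_   read 1 → write 0, move ←, go to p2
p2 | 0101[0]01_   read 0 → write 1, move →, go to p0
p0 | 01011[0]1_   read 0 → write 0, move →, go to p0
p0 | 010110[1]_   read 1 → write 0, move ←, go to p2
p2 | 01011[0]0_   read 0 → write 1, move →, go to p0
p0 | 010111[0]_   read 0 → write 0, move →, go to p0
p0 | 0101110[_]   read _ → write _, move ←, go to p0
p0 | 010111[0]_   read 0 → write 0, move →, go to p0
p0 | 0101110[_]   read _ → write _, move ←, go to p0
p0 | 010111[0]_   read 0 → write 0, move →, go to p0
p0 | 0101110[_]   read _ → write _, move ←, go to p0
p0 | 010111[0]_   read 0 → write 0, move →, go to p0
p0 | 0101110[_]   read _ → write _, move ←, go to p0
p0 | 010111[0]_   read 0 → write 0, move →, go to p0
p0 | 0101110[_]
After 23 steps: state p0, head at 7, tape 0101110.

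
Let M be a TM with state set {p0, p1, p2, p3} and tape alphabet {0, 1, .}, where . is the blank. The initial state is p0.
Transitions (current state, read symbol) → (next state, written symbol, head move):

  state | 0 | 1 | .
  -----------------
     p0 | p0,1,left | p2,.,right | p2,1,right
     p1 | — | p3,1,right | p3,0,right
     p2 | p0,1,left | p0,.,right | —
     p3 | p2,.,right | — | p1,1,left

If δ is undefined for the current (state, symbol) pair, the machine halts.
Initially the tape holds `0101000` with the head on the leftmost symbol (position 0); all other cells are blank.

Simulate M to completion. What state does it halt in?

p2

p0 | .[0]101000..   read 0 → write 1, move left, go to p0
p0 | [.]1101000..   read . → write 1, move right, go to p2
p2 | 1[1]101000..   read 1 → write ., move right, go to p0
p0 | 1.[1]01000..   read 1 → write ., move right, go to p2
p2 | 1..[0]1000..   read 0 → write 1, move left, go to p0
p0 | 1.[.]11000..   read . → write 1, move right, go to p2
p2 | 1.1[1]1000..   read 1 → write ., move right, go to p0
p0 | 1.1.[1]000..   read 1 → write ., move right, go to p2
p2 | 1.1..[0]00..   read 0 → write 1, move left, go to p0
p0 | 1.1.[.]100..   read . → write 1, move right, go to p2
p2 | 1.1.1[1]00..   read 1 → write ., move right, go to p0
p0 | 1.1.1.[0]0..   read 0 → write 1, move left, go to p0
p0 | 1.1.1[.]10..   read . → write 1, move right, go to p2
p2 | 1.1.11[1]0..   read 1 → write ., move right, go to p0
p0 | 1.1.11.[0]..   read 0 → write 1, move left, go to p0
p0 | 1.1.11[.]1..   read . → write 1, move right, go to p2
p2 | 1.1.111[1]..   read 1 → write ., move right, go to p0
p0 | 1.1.111.[.].   read . → write 1, move right, go to p2
p2 | 1.1.111.1[.]
No transition is defined for (p2, .); M halts in state p2.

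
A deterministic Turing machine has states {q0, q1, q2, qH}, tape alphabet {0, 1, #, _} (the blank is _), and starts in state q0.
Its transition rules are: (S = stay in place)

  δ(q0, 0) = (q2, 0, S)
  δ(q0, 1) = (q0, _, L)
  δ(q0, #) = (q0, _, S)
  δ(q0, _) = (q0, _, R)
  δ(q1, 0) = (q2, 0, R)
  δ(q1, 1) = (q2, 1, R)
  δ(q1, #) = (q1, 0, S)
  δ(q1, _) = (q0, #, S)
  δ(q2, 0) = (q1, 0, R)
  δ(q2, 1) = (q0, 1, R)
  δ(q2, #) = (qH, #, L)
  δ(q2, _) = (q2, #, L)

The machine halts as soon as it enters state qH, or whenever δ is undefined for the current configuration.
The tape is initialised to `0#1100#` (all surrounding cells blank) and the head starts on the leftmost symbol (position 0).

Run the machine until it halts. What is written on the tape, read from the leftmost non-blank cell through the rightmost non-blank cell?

00__00#

q0 | [0]#1100#   read 0 → write 0, move S, go to q2
q2 | [0]#1100#   read 0 → write 0, move R, go to q1
q1 | 0[#]1100#   read # → write 0, move S, go to q1
q1 | 0[0]1100#   read 0 → write 0, move R, go to q2
q2 | 00[1]100#   read 1 → write 1, move R, go to q0
q0 | 001[1]00#   read 1 → write _, move L, go to q0
q0 | 00[1]_00#   read 1 → write _, move L, go to q0
q0 | 0[0]__00#   read 0 → write 0, move S, go to q2
q2 | 0[0]__00#   read 0 → write 0, move R, go to q1
q1 | 00[_]_00#   read _ → write #, move S, go to q0
q0 | 00[#]_00#   read # → write _, move S, go to q0
q0 | 00[_]_00#   read _ → write _, move R, go to q0
q0 | 00_[_]00#   read _ → write _, move R, go to q0
q0 | 00__[0]0#   read 0 → write 0, move S, go to q2
q2 | 00__[0]0#   read 0 → write 0, move R, go to q1
q1 | 00__0[0]#   read 0 → write 0, move R, go to q2
q2 | 00__00[#]   read # → write #, move L, go to qH
qH | 00__0[0]#
The non-blank tape span at halt is 00__00#.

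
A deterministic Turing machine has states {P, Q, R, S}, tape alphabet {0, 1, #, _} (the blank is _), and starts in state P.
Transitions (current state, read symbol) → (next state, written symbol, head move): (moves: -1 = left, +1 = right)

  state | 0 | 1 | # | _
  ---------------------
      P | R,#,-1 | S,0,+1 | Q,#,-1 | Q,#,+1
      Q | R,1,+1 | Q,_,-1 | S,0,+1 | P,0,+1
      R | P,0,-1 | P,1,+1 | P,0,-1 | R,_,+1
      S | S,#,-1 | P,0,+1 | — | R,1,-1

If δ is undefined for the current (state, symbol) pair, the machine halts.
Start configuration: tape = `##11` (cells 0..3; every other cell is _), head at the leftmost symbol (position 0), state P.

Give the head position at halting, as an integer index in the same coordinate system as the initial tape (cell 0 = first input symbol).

0

state=P head=0 tape=___[#]#11   (P,#)→(Q,#,-1)
state=Q head=-1 tape=__[_]##11   (Q,_)→(P,0,+1)
state=P head=0 tape=__0[#]#11   (P,#)→(Q,#,-1)
state=Q head=-1 tape=__[0]##11   (Q,0)→(R,1,+1)
state=R head=0 tape=__1[#]#11   (R,#)→(P,0,-1)
state=P head=-1 tape=__[1]0#11   (P,1)→(S,0,+1)
state=S head=0 tape=__0[0]#11   (S,0)→(S,#,-1)
state=S head=-1 tape=__[0]##11   (S,0)→(S,#,-1)
state=S head=-2 tape=_[_]###11   (S,_)→(R,1,-1)
state=R head=-3 tape=[_]1###11   (R,_)→(R,_,+1)
state=R head=-2 tape=_[1]###11   (R,1)→(P,1,+1)
state=P head=-1 tape=_1[#]##11   (P,#)→(Q,#,-1)
state=Q head=-2 tape=_[1]###11   (Q,1)→(Q,_,-1)
state=Q head=-3 tape=[_]_###11   (Q,_)→(P,0,+1)
state=P head=-2 tape=0[_]###11   (P,_)→(Q,#,+1)
state=Q head=-1 tape=0#[#]##11   (Q,#)→(S,0,+1)
state=S head=0 tape=0#0[#]#11
At halt the head is at cell 0.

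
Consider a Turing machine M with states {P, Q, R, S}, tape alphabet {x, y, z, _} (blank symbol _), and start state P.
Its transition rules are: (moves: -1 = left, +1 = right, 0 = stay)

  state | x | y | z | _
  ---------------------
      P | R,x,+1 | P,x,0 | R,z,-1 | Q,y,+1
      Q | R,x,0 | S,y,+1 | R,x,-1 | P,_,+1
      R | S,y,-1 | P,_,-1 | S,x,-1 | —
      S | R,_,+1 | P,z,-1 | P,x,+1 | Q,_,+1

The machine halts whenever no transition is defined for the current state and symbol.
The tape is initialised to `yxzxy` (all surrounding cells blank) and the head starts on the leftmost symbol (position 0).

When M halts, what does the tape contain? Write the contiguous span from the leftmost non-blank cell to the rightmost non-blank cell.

y_zxy

P | [y]xzxy   read y → write x, move 0, go to P
P | [x]xzxy   read x → write x, move +1, go to R
R | x[x]zxy   read x → write y, move -1, go to S
S | [x]yzxy   read x → write _, move +1, go to R
R | _[y]zxy   read y → write _, move -1, go to P
P | [_]_zxy   read _ → write y, move +1, go to Q
Q | y[_]zxy   read _ → write _, move +1, go to P
P | y_[z]xy   read z → write z, move -1, go to R
R | y[_]zxy
The non-blank tape span at halt is y_zxy.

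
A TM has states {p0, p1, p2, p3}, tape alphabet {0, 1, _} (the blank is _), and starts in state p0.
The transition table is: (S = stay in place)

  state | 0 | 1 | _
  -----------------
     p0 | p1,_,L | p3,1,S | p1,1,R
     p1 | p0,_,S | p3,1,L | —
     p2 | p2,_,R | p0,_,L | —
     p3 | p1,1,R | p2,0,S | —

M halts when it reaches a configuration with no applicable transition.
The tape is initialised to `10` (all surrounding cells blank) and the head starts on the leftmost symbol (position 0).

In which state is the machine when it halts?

p2

state=p0 head=0 tape=[1]0_   (p0,1)→(p3,1,S)
state=p3 head=0 tape=[1]0_   (p3,1)→(p2,0,S)
state=p2 head=0 tape=[0]0_   (p2,0)→(p2,_,R)
state=p2 head=1 tape=_[0]_   (p2,0)→(p2,_,R)
state=p2 head=2 tape=__[_]
No transition is defined for (p2, _); M halts in state p2.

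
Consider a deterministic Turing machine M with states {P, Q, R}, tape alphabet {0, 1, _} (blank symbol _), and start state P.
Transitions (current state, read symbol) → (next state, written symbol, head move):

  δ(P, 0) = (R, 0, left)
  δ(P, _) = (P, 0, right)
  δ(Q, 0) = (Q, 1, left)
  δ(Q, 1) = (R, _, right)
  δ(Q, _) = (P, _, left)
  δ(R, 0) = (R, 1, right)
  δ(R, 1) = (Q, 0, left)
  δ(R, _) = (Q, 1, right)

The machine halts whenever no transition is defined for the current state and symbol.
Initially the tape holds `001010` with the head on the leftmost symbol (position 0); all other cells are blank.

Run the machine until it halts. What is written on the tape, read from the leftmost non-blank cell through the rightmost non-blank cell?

P | __[0]01010__   read 0 → write 0, move left, go to R
R | _[_]001010__   read _ → write 1, move right, go to Q
Q | _1[0]01010__   read 0 → write 1, move left, go to Q
Q | _[1]101010__   read 1 → write _, move right, go to R
R | __[1]01010__   read 1 → write 0, move left, go to Q
Q | _[_]001010__   read _ → write _, move left, go to P
P | [_]_001010__   read _ → write 0, move right, go to P
P | 0[_]001010__   read _ → write 0, move right, go to P
P | 00[0]01010__   read 0 → write 0, move left, go to R
R | 0[0]001010__   read 0 → write 1, move right, go to R
R | 01[0]01010__   read 0 → write 1, move right, go to R
R | 011[0]1010__   read 0 → write 1, move right, go to R
R | 0111[1]010__   read 1 → write 0, move left, go to Q
Q | 011[1]0010__   read 1 → write _, move right, go to R
R | 011_[0]010__   read 0 → write 1, move right, go to R
R | 011_1[0]10__   read 0 → write 1, move right, go to R
R | 011_11[1]0__   read 1 → write 0, move left, go to Q
Q | 011_1[1]00__   read 1 → write _, move right, go to R
R | 011_1_[0]0__   read 0 → write 1, move right, go to R
R | 011_1_1[0]__   read 0 → write 1, move right, go to R
R | 011_1_11[_]_   read _ → write 1, move right, go to Q
Q | 011_1_111[_]   read _ → write _, move left, go to P
P | 011_1_11[1]_
The non-blank tape span at halt is 011_1_111.

011_1_111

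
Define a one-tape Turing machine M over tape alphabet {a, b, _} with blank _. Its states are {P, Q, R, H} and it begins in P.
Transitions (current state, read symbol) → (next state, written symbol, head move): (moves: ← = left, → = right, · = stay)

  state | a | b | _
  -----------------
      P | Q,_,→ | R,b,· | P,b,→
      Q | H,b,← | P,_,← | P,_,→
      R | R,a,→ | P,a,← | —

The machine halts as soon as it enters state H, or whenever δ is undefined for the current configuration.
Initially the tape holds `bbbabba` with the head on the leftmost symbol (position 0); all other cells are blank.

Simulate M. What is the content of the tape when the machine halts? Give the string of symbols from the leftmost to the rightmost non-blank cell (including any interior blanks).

state=P head=0 tape=__[b]bbabba   (P,b)→(R,b,·)
state=R head=0 tape=__[b]bbabba   (R,b)→(P,a,←)
state=P head=-1 tape=_[_]abbabba   (P,_)→(P,b,→)
state=P head=0 tape=_b[a]bbabba   (P,a)→(Q,_,→)
state=Q head=1 tape=_b_[b]babba   (Q,b)→(P,_,←)
state=P head=0 tape=_b[_]_babba   (P,_)→(P,b,→)
state=P head=1 tape=_bb[_]babba   (P,_)→(P,b,→)
state=P head=2 tape=_bbb[b]abba   (P,b)→(R,b,·)
state=R head=2 tape=_bbb[b]abba   (R,b)→(P,a,←)
state=P head=1 tape=_bb[b]aabba   (P,b)→(R,b,·)
state=R head=1 tape=_bb[b]aabba   (R,b)→(P,a,←)
state=P head=0 tape=_b[b]aaabba   (P,b)→(R,b,·)
state=R head=0 tape=_b[b]aaabba   (R,b)→(P,a,←)
state=P head=-1 tape=_[b]aaaabba   (P,b)→(R,b,·)
state=R head=-1 tape=_[b]aaaabba   (R,b)→(P,a,←)
state=P head=-2 tape=[_]aaaaabba   (P,_)→(P,b,→)
state=P head=-1 tape=b[a]aaaabba   (P,a)→(Q,_,→)
state=Q head=0 tape=b_[a]aaabba   (Q,a)→(H,b,←)
state=H head=-1 tape=b[_]baaabba
The non-blank tape span at halt is b_baaabba.

b_baaabba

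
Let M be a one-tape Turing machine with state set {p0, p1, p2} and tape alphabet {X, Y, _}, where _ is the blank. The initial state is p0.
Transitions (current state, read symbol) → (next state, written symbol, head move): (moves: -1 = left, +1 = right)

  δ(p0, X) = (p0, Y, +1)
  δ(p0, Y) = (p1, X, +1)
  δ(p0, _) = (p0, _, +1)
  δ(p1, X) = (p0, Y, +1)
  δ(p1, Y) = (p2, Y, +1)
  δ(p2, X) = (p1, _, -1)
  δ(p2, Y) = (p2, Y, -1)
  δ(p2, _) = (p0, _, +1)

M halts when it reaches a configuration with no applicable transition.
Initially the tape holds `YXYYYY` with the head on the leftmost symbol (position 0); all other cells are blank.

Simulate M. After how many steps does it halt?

p0 | [Y]XYYYY   read Y → write X, move +1, go to p1
p1 | X[X]YYYY   read X → write Y, move +1, go to p0
p0 | XY[Y]YYY   read Y → write X, move +1, go to p1
p1 | XYX[Y]YY   read Y → write Y, move +1, go to p2
p2 | XYXY[Y]Y   read Y → write Y, move -1, go to p2
p2 | XYX[Y]YY   read Y → write Y, move -1, go to p2
p2 | XY[X]YYY   read X → write _, move -1, go to p1
p1 | X[Y]_YYY   read Y → write Y, move +1, go to p2
p2 | XY[_]YYY   read _ → write _, move +1, go to p0
p0 | XY_[Y]YY   read Y → write X, move +1, go to p1
p1 | XY_X[Y]Y   read Y → write Y, move +1, go to p2
p2 | XY_XY[Y]   read Y → write Y, move -1, go to p2
p2 | XY_X[Y]Y   read Y → write Y, move -1, go to p2
p2 | XY_[X]YY   read X → write _, move -1, go to p1
p1 | XY[_]_YY
M halts after 14 transitions.

14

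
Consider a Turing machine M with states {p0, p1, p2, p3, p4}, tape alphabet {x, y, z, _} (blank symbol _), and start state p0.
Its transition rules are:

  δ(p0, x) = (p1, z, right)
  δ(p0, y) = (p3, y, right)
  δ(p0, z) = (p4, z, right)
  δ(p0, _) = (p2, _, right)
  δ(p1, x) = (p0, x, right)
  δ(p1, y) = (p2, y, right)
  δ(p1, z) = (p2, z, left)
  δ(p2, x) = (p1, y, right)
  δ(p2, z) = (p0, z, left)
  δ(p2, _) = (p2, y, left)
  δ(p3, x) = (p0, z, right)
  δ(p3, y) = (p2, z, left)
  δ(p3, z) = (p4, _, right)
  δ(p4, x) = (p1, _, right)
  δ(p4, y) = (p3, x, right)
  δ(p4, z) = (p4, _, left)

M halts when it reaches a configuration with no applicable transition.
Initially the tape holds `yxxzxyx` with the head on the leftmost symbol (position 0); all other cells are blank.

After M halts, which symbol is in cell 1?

state=p0 head=0 tape=[y]xxzxyx   (p0,y)→(p3,y,right)
state=p3 head=1 tape=y[x]xzxyx   (p3,x)→(p0,z,right)
state=p0 head=2 tape=yz[x]zxyx   (p0,x)→(p1,z,right)
state=p1 head=3 tape=yzz[z]xyx   (p1,z)→(p2,z,left)
state=p2 head=2 tape=yz[z]zxyx   (p2,z)→(p0,z,left)
state=p0 head=1 tape=y[z]zzxyx   (p0,z)→(p4,z,right)
state=p4 head=2 tape=yz[z]zxyx   (p4,z)→(p4,_,left)
state=p4 head=1 tape=y[z]_zxyx   (p4,z)→(p4,_,left)
state=p4 head=0 tape=[y]__zxyx   (p4,y)→(p3,x,right)
state=p3 head=1 tape=x[_]_zxyx
Cell 1 holds _ when M halts.

_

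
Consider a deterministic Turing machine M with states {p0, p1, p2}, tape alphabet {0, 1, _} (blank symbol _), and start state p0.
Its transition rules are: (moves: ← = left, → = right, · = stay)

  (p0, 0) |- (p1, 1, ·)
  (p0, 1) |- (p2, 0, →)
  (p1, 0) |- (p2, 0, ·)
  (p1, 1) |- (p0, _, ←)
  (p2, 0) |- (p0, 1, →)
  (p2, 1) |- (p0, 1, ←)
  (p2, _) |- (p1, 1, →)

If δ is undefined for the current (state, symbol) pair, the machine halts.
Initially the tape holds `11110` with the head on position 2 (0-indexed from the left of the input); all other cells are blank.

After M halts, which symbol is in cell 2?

0

state=p0 head=2 tape=11[1]10_   (p0,1)→(p2,0,→)
state=p2 head=3 tape=110[1]0_   (p2,1)→(p0,1,←)
state=p0 head=2 tape=11[0]10_   (p0,0)→(p1,1,·)
state=p1 head=2 tape=11[1]10_   (p1,1)→(p0,_,←)
state=p0 head=1 tape=1[1]_10_   (p0,1)→(p2,0,→)
state=p2 head=2 tape=10[_]10_   (p2,_)→(p1,1,→)
state=p1 head=3 tape=101[1]0_   (p1,1)→(p0,_,←)
state=p0 head=2 tape=10[1]_0_   (p0,1)→(p2,0,→)
state=p2 head=3 tape=100[_]0_   (p2,_)→(p1,1,→)
state=p1 head=4 tape=1001[0]_   (p1,0)→(p2,0,·)
state=p2 head=4 tape=1001[0]_   (p2,0)→(p0,1,→)
state=p0 head=5 tape=10011[_]
Cell 2 holds 0 when M halts.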